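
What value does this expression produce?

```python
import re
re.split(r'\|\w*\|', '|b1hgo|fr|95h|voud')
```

['', 'fr', 'voud']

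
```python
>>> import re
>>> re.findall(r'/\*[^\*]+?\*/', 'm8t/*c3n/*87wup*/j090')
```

Matches: at [8:17] → '/*87wup*/'.
Since nothing is captured, `findall` lists the 1 matched substring directly.

['/*87wup*/']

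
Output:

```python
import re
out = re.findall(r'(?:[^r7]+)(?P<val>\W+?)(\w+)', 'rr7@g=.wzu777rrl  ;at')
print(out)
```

[('.', 'wzu777rrl'), (';', 'at')]

Pattern: one or more of any character except [r7] (non-capturing group); then one or more of a non-word character (lazy) (captured as 'val'); then one or more of a word character (captured).
With 2 capturing groups, `findall` returns a 2-tuple per match.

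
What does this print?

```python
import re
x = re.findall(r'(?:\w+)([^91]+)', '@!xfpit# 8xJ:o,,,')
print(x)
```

['# 8xJ:o,,,']

One capturing group, so `findall` returns just the captured substring from the one match — 1 in all.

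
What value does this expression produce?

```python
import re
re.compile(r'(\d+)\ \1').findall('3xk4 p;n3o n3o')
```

[]

Because there's exactly one group, `findall` drops the full match and keeps group 1 from each hit.
Nothing in the string satisfies the pattern, so the list is empty.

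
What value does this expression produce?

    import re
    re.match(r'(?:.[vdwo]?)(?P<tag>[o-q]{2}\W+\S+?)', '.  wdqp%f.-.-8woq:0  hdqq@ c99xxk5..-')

None

Pattern: any character, then optionally one of [vdwo] (non-capturing group); then exactly 2 of a character in [o-q], then one or more of a non-word character, then one or more of a non-whitespace character (lazy) (captured as 'tag').
`re.match` won't scan ahead — the pattern has to work from the very first character.
Here position 0 doesn't satisfy it, so the call returns None.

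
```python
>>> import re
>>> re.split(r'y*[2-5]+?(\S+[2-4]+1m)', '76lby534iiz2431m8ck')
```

The pattern matches zero or more of the literal 'y', then one or more of a character in [2-5] (lazy); then one or more of a non-whitespace character, then one or more of a character in [2-4], then the literal '1m' (captured).
Matches to split on: at [4:16] → 'y534iiz2431m'.
With a capturing group present, the delimiter's captured portion is kept in the result list.

['76lb', '34iiz2431m', '8ck']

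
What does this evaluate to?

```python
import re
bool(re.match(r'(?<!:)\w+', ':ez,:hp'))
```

False

`match` is anchored at position 0; if the pattern doesn't fit there, it returns None.
Here the string doesn't start with a match, so the call returns None, and `bool(None)` is False.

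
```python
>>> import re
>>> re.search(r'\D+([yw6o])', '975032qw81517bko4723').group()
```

'qw'

This matches one or more of a non-digit; then one of [yw6o] (captured).
Unlike `match`, `search` isn't anchored — it looks for the pattern anywhere in the string.
The match spans [6:8] → 'qw'.
Captured: group 1 = 'w'.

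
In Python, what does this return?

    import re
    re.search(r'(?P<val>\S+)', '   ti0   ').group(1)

'ti0'

The match spans [3:6] → 'ti0'.
Captured: group 1 = 'ti0'.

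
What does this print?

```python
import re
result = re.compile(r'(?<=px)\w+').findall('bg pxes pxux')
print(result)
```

['es', 'ux']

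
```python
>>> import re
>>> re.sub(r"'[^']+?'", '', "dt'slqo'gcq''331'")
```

Matches: at [2:8] → "'slqo'"; at [12:17] → "'331'".
Every occurrence is swapped for ''.

"dtgcq'"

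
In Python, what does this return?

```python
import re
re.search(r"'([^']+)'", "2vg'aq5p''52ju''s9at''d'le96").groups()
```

`re.search` tries every starting position until one works.
The match spans [3:9] → "'aq5p'".
Captured: group 1 = 'aq5p'.

('aq5p',)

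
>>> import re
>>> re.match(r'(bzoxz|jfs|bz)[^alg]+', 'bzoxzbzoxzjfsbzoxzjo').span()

`re.match` won't scan ahead — the pattern has to work from the very first character.
The match spans [0:20] → 'bzoxzbzoxzjfsbzoxzjo'.
Captured: group 1 = 'bzoxz'.

(0, 20)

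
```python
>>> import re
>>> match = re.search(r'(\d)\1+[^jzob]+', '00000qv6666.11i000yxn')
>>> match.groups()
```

A backreference is literal: `\1` must see the identical characters the first group matched.
Unlike `match`, `search` isn't anchored — it looks for the pattern anywhere in the string.
The match spans [0:21] → '00000qv6666.11i000yxn'.
Captured: group 1 = '0'.

('0',)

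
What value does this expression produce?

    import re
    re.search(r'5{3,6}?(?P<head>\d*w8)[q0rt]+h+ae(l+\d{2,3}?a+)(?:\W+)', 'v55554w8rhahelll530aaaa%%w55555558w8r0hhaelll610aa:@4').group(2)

The match spans [26:52] → '55555558w8r0hhaelll610aa:@'.
Captured: group 1 = '55558w8', group 2 = 'lll610aa'.

'lll610aa'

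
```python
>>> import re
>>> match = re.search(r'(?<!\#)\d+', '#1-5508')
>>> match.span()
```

(3, 7)

A negative assertion filters positions out without eating any characters.
`search` walks the string left to right and returns the first match it finds.
The match spans [3:7] → '5508'.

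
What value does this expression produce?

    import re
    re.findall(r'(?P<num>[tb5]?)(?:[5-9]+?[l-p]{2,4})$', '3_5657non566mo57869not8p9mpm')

['']

This matches optionally one of [tb5] (captured as 'num'); then one or more of a character in [5-9] (lazy), then 2 to 4 of a character in [l-p] (non-capturing group); then anchored at the end.
`findall` collects group 1 from the one match (1 total).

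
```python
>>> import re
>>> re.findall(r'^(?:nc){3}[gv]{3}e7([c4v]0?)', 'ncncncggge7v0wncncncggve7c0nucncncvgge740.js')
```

['v0']

Because there's exactly one group, `findall` drops the full match and keeps group 1 from the one hit.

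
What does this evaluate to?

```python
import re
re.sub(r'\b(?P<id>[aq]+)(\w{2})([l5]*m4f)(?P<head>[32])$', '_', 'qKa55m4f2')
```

'_'

The pattern matches a word boundary (`\b`, zero-width); then one or more of one of [aq] (captured as 'id'); then exactly 2 of a word character (captured); then zero or more of one of [l5], then the literal 'm4f' (captured); then one of [32] (captured as 'head'); then anchored at the end.
Matches: at [0:9] → 'qKa55m4f2'.
Every occurrence is swapped for '_'.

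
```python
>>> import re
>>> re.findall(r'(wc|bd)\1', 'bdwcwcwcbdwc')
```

`\1` is not a pattern — it's the concrete string captured by group 1, re-applied verbatim.
Scanning left to right: at [2:6] match 'wcwc', group 1 = 'wc'.
One capturing group, so `findall` returns just the captured substring from the one match — 1 in all.

['wc']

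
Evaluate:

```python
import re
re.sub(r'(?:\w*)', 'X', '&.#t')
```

'X&X.X#XX'

Pattern: zero or more of a word character (non-capturing group).
Matches: at [0:0] → ''; at [1:1] → ''; at [2:2] → ''; at [3:4] → 't'; at [4:4] → ''.
Each match is replaced by 'X'.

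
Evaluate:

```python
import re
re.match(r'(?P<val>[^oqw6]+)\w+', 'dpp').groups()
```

('dp',)

The pattern matches one or more of any character except [oqw6] (captured as 'val'); then one or more of a word character.
`match` is anchored at position 0; if the pattern doesn't fit there, it returns None.
The match spans [0:3] → 'dpp'.
Captured: group 1 = 'dp'.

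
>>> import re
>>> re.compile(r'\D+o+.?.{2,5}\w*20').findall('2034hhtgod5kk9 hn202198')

['hhtgod5kk9 hn20']

The pattern matches one or more of a non-digit, then one or more of the literal 'o', then optionally any character; then 2 to 5 of any character, then zero or more of a word character, then the literal '20'.
Walking the string: at [4:19] → 'hhtgod5kk9 hn20'.
`findall` yields the raw match text (1 of them) because the pattern has no groups.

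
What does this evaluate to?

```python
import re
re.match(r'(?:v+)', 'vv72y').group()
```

Pattern: one or more of a literal 'v' (non-capturing group).
`match` is anchored at position 0; if the pattern doesn't fit there, it returns None.
The match spans [0:2] → 'vv'.

'vv'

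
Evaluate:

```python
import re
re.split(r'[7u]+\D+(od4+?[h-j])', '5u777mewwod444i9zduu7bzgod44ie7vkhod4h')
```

The group in the pattern means `split` returns the separators' captures alongside the pieces.

['5', 'od444i', '9zd', 'od44i', 'e', 'od4h', '']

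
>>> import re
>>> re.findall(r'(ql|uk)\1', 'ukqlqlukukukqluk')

`\1` is not a pattern — it's the concrete string captured by group 1, re-applied verbatim.
Because there's exactly one group, `findall` drops the full match and keeps group 1 from each hit.

['ql', 'uk']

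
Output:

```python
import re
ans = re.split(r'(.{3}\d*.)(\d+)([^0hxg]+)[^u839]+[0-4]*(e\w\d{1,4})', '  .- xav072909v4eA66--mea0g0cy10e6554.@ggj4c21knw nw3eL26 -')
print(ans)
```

This matches exactly 3 of any character, then zero or more of a digit, then any character (captured); then one or more of a digit (captured); then one or more of any character except [0hxg] (captured); then one or more of any character except [u839], then zero or more of a character in [0-4]; then a literal 'e', then a word character, then 1 to 4 of a digit (captured).
Matches to split on: at [4:57] → ' xav072909v4eA66--mea0g0cy10e6554.@ggj4c21knw nw3eL26'.
The group in the pattern means `split` returns the separators' captures alongside the pieces.

['  .-', ' xav', '072909', 'v4eA66--mea', 'eL26', ' -']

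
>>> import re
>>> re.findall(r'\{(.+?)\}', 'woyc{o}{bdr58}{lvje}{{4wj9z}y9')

A non-greedy quantifier consumes as few characters as it can — just enough that the remainder of the pattern still matches from where it stops; whatever follows it matches normally.
One capturing group, so `findall` returns just the captured substring from each match — 4 in all.

['o', 'bdr58', 'lvje', '{4wj9z']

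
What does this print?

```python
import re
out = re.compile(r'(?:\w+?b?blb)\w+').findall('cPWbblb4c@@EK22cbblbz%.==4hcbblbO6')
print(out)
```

['cPWbblb4c', 'EK22cbblbz', '4hcbblbO6']

No capturing groups, so `findall` returns the 3 full match strings.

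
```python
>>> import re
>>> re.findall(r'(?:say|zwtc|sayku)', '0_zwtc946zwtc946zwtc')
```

['zwtc', 'zwtc', 'zwtc']

No capturing groups, so `findall` returns the 3 full match strings.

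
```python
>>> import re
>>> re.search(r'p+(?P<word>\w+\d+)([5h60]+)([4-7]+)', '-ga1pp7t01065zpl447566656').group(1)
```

The pattern matches one or more of a literal 'p'; then one or more of a word character, then one or more of a digit (captured as 'word'); then one or more of one of [5h60] (captured); then one or more of a character in [4-7] (captured).
Unlike `match`, `search` isn't anchored — it looks for the pattern anywhere in the string.
The match spans [4:25] → 'pp7t01065zpl447566656'.
Captured: group 1 = '7t01065zpl4475666', group 2 = '5', group 3 = '6'.

'7t01065zpl4475666'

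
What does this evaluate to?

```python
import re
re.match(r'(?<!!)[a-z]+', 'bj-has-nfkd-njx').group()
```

'bj'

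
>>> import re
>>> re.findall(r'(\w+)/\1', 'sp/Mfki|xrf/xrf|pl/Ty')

['xrf']

A backreference is literal: `\1` must see the identical characters the first group matched.
Matches: at [8:15] match 'xrf/xrf', group 1 = 'xrf'.
One capturing group, so `findall` returns just the captured substring from the one match — 1 in all.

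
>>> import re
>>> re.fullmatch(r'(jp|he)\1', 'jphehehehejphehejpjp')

None

The backreference `\1` re-matches whatever the first group consumed, character for character.
`re.fullmatch` is like wrapping the pattern in `^…$` (in single-line mode).
Here the pattern can't cover the whole string, so the call returns None.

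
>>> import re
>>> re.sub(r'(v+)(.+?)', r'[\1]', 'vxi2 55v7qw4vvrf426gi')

The pattern matches one or more of a literal 'v' (captured); then one or more of any character (lazy) (captured).
With the lazy modifier that quantifier settles for the fewest repetitions that let the rest of the pattern succeed (the atoms after it are unaffected and can still be greedy).
Matches: at [0:2] → 'vx'; at [7:9] → 'v7'; at [12:15] → 'vvr'.
Each match is replaced using the text its own group 1 captured.

'[v]i2 55[v]qw4[vv]f426gi'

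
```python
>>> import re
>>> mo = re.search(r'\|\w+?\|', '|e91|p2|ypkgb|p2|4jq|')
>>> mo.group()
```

'|e91|'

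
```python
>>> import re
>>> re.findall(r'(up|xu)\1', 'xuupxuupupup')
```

['up']

A backreference is literal: `\1` must see the identical characters the first group matched.
`findall` collects group 1 from the one match (1 total).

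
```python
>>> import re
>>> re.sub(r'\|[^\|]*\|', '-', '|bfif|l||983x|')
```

'-l-983x|'

Matches: at [0:6] → '|bfif|'; at [7:9] → '||'.
Each match is replaced by '-'.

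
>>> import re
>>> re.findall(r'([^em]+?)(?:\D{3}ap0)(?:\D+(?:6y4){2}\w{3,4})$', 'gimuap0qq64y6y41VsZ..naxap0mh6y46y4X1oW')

This matches one or more of any character except [em] (lazy) (captured); then exactly 3 of a non-digit, then the literal 'ap0' (non-capturing group); then one or more of a non-digit, then the literal '6y4' repeated 2 times, then 3 to 4 of a word character (non-capturing group); then anchored at the end.
Walking the string: at [3:39] match 'uap0qq64y6y41VsZ..naxap0mh6y46y4X1oW', group 1 = 'uap0qq64y6y41VsZ..'.
Because there's exactly one group, `findall` drops the full match and keeps group 1 from the one hit.

['uap0qq64y6y41VsZ..']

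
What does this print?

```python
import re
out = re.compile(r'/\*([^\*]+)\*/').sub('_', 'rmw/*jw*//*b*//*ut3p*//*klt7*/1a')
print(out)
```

rmw____1a

Matches: at [3:9] → '/*jw*/'; at [9:14] → '/*b*/'; at [14:22] → '/*ut3p*/'; at [22:30] → '/*klt7*/'.
Each match is replaced by '_'.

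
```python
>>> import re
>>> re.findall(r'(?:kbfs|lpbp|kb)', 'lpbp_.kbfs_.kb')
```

['lpbp', 'kbfs', 'kb']

The regex engine tests alternatives in the order written; an earlier branch that matches wins even if a later one would match more.
Walking the string: at [0:4] → 'lpbp'; at [6:10] → 'kbfs'; at [12:14] → 'kb'.
No capturing groups, so `findall` returns the 3 full match strings.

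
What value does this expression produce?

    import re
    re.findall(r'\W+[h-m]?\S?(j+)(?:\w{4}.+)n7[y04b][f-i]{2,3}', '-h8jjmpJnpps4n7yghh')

['jj']

Pattern: one or more of a non-word character, then optionally a character in [h-m], then optionally a non-whitespace character; then one or more of a literal 'j' (captured); then exactly 4 of a word character, then one or more of any character (non-capturing group); then the literal 'n7', then one of [y04b], then 2 to 3 of a character in [f-i].
Scanning left to right: at [0:19] match '-h8jjmpJnpps4n7yghh', group 1 = 'jj'.
One capturing group, so `findall` returns just the captured substring from the one match — 1 in all.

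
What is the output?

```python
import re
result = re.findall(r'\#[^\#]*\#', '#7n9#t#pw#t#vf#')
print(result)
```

['#7n9#', '#pw#', '#vf#']

Matches: at [0:5] → '#7n9#'; at [6:10] → '#pw#'; at [11:15] → '#vf#'.
With no groups in the pattern, `findall` gives back each whole match — 3 here.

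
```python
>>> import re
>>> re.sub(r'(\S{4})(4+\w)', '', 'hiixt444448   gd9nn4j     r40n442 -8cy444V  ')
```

'h   g        '

This matches exactly 4 of a non-whitespace character (captured); then one or more of the literal '4', then a word character (captured).
Matches: at [1:11] → 'iixt444448'; at [15:21] → 'd9nn4j'; at [26:33] → 'r40n442'; at [34:42] → '-8cy444V'.
Each match is replaced by ''.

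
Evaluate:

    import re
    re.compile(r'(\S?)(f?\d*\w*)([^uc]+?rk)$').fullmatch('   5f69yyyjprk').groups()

('', '', '   5f69yyyjprk')

The match spans [0:14] → '   5f69yyyjprk'.
Captured: group 1 = '', group 2 = '', group 3 = '   5f69yyyjprk'.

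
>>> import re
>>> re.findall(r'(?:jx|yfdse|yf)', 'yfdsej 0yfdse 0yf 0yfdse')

['yfdse', 'yfdse', 'yf', 'yfdse']

Alternation isn't longest-match — the leftmost alternative that fits at this position is chosen.
Walking the string: at [0:5] → 'yfdse'; at [8:13] → 'yfdse'; at [15:17] → 'yf'; at [19:24] → 'yfdse'.
Since nothing is captured, `findall` lists the 4 matched substrings directly.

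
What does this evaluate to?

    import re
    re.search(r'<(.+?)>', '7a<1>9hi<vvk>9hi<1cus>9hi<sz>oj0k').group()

`search` walks the string left to right and returns the first match it finds.
The match spans [2:5] → '<1>'.
Captured: group 1 = '1'.

'<1>'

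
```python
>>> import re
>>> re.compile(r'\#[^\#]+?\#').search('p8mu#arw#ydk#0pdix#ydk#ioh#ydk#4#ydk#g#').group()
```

`re.search` scans for the first position where the pattern succeeds.
The match spans [4:9] → '#arw#'.

'#arw#'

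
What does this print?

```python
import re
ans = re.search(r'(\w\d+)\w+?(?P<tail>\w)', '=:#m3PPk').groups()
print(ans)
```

('m3', 'P')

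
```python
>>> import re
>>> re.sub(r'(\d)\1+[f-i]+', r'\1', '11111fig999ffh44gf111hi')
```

'1941'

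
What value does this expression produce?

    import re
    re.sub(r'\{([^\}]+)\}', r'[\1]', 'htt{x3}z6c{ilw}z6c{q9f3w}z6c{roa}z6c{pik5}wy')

Matches: at [3:7] → '{x3}'; at [10:15] → '{ilw}'; at [18:25] → '{q9f3w}'; at [28:33] → '{roa}'; at [36:42] → '{pik5}'.
Each match is replaced using the text its own group 1 captured.

'htt[x3]z6c[ilw]z6c[q9f3w]z6c[roa]z6c[pik5]wy'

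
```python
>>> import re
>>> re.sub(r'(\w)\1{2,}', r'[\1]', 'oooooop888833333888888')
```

'[o]p[8][3][8]'

The backreference `\1` re-matches whatever the first group consumed, character for character.
Matches: at [0:6] → 'oooooo'; at [7:11] → '8888'; at [11:16] → '33333'; at [16:22] → '888888'.
Each match is replaced using the text its own group 1 captured.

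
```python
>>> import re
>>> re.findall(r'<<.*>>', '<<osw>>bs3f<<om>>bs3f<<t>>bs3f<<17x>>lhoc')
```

['<<osw>>bs3f<<om>>bs3f<<t>>bs3f<<17x>>']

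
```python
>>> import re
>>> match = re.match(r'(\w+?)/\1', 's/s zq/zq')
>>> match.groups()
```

`\1` has to match the exact text group 1 already captured.
`match` is anchored at position 0; if the pattern doesn't fit there, it returns None.
The match spans [0:3] → 's/s'.
Captured: group 1 = 's'.

('s',)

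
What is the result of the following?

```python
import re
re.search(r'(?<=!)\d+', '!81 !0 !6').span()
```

(1, 3)

The `(?=…)`/`(?<=…)` assertion just peeks at neighbouring text; it doesn't advance the match position.
The match spans [1:3] → '81'.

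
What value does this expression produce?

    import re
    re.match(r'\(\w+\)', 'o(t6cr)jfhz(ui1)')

`match` is anchored at position 0; if the pattern doesn't fit there, it returns None.
Here the pattern fails at index 0, so the call returns None.

None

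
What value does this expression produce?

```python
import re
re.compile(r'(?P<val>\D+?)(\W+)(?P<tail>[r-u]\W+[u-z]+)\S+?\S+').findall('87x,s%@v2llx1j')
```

[('x', ',', 's%@v')]

This matches one or more of a non-digit (lazy) (captured as 'val'); then one or more of a non-word character (captured); then a character in [r-u], then one or more of a non-word character, then one or more of a character in [u-z] (captured as 'tail'); then one or more of a non-whitespace character (lazy); then one or more of a non-whitespace character.
Scanning left to right: at [2:14] match 'x,s%@v2llx1j', groups = ('x', ',', 's%@v').
3 groups means the one result is a tuple of 3 captured strings — 1 here.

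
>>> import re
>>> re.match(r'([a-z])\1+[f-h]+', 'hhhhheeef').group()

'hhhhh'

A backreference is literal: `\1` must see the identical characters the first group matched.
`match` is anchored at position 0; if the pattern doesn't fit there, it returns None.
The match spans [0:5] → 'hhhhh'.
Captured: group 1 = 'h'.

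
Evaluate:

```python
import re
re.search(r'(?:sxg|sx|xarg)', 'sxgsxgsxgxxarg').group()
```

'sxg'

Alternation isn't longest-match — the leftmost alternative that fits at this position is chosen.
`search` walks the string left to right and returns the first match it finds.
The match spans [0:3] → 'sxg'.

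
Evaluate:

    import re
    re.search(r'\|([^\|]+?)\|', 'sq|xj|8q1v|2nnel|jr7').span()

(2, 6)

The match spans [2:6] → '|xj|'.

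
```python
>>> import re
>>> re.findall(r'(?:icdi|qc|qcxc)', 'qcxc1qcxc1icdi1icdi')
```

['qc', 'qc', 'icdi', 'icdi']

The regex engine tests alternatives in the order written; an earlier branch that matches wins even if a later one would match more.
Walking the string: at [0:2] → 'qc'; at [5:7] → 'qc'; at [10:14] → 'icdi'; at [15:19] → 'icdi'.
With no groups in the pattern, `findall` gives back each whole match — 4 here.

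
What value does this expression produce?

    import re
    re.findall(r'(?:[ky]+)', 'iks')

This matches one or more of one of [ky] (non-capturing group).
Since nothing is captured, `findall` lists the 1 matched substring directly.

['k']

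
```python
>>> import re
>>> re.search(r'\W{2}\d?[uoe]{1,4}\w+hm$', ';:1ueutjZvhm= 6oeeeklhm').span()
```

Pattern: exactly 2 of a non-word character, then optionally a digit; then 1 to 4 of one of [uoe]; then one or more of a word character, then the literal 'hm'; then anchored at the end.
`re.search` scans for the first position where the pattern succeeds.
The match spans [12:23] → '= 6oeeeklhm'.

(12, 23)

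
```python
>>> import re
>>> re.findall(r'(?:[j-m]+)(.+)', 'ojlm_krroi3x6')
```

This matches one or more of a character in [j-m] (non-capturing group); then one or more of any character (captured).
Scanning left to right: at [1:13] match 'jlm_krroi3x6', group 1 = '_krroi3x6'.
With a single group, `findall` returns only what that group captured — 1 item.

['_krroi3x6']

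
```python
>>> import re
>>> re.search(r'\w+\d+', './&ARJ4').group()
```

'ARJ4'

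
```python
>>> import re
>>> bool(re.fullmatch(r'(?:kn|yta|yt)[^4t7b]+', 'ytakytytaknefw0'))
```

False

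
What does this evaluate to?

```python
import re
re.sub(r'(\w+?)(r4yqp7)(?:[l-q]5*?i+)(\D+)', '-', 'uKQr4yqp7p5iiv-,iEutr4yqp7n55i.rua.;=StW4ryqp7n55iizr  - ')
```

`sub` substitutes '-' at each match site.

'-4yqp7n55i.rua.;=StW4ryqp7n55iizr  - '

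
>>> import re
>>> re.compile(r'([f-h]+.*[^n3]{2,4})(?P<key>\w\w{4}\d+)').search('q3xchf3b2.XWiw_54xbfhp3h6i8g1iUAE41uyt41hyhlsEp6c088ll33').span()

(4, 56)

This matches one or more of a character in [f-h], then zero or more of any character, then 2 to 4 of any character except [n3] (captured); then a word character, then exactly 4 of a word character, then one or more of a digit (captured as 'key').
`search` walks the string left to right and returns the first match it finds.
The match spans [4:56] → 'hf3b2.XWiw_54xbfhp3h6i8g1iUAE41uyt41hyhlsEp6c088ll33'.
Captured: group 1 = 'hf3b2.XWiw_54xbfhp3h6i8g1iUAE41uyt41hyhlsEp6c0', group 2 = '88ll33'.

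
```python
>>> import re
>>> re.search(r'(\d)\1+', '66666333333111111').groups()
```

('6',)

`\1` has to match the exact text group 1 already captured.
Unlike `match`, `search` isn't anchored — it looks for the pattern anywhere in the string.
The match spans [0:5] → '66666'.
Captured: group 1 = '6'.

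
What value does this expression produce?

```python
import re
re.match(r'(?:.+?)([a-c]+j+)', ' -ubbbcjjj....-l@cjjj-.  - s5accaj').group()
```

' -ubbbcjjj'

With `match`, the pattern is implicitly anchored at the beginning.
The match spans [0:10] → ' -ubbbcjjj'.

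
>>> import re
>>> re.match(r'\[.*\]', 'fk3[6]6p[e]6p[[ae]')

`re.match` won't scan ahead — the pattern has to work from the very first character.
Here the pattern fails at index 0, so the call returns None.

None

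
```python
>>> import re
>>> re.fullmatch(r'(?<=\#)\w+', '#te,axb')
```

`re.fullmatch` is like wrapping the pattern in `^…$` (in single-line mode).
Here the string isn't matched end-to-end, so the call returns None.

None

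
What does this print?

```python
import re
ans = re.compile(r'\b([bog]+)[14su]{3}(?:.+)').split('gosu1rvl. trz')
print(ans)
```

The pattern matches a word boundary (`\b`, zero-width); then one or more of one of [bog] (captured); then exactly 3 of one of [14su]; then one or more of any character (non-capturing group).
Matches to split on: at [0:13] → 'gosu1rvl. trz'.
With a capturing group present, the delimiter's captured portion is kept in the result list.

['', 'go', '']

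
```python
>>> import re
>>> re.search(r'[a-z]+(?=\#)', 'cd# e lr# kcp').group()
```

The `(?=…)`/`(?<=…)` assertion just peeks at neighbouring text; it doesn't advance the match position.
The match spans [0:2] → 'cd'.

'cd'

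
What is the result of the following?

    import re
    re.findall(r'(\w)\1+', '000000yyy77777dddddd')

['0', 'y', '7', 'd']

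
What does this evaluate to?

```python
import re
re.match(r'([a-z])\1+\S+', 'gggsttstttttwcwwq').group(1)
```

'g'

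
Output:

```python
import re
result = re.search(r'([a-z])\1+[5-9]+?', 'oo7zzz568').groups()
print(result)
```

`\1` is not a pattern — it's the concrete string captured by group 1, re-applied verbatim.
`re.search` scans for the first position where the pattern succeeds.
The match spans [0:3] → 'oo7'.
Captured: group 1 = 'o'.

('o',)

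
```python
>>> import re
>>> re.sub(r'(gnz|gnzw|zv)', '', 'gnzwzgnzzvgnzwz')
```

`|` is ordered: at each position the engine commits to the first alternative that works.
Matches: at [0:3] → 'gnz'; at [5:8] → 'gnz'; at [8:10] → 'zv'; at [10:13] → 'gnz'.
`sub` substitutes '' at each match site.

'wzwz'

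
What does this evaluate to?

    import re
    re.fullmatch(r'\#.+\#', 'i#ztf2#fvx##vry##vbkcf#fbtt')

`re.fullmatch` requires the pattern to consume the entire string.
Here the pattern can't cover the whole string, so the call returns None.

None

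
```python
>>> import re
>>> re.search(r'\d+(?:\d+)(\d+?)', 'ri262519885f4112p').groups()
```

('5',)

The pattern matches one or more of a digit; then one or more of a digit (non-capturing group); then one or more of a digit (lazy) (captured).
`re.search` tries every starting position until one works.
The match spans [2:11] → '262519885'.
Captured: group 1 = '5'.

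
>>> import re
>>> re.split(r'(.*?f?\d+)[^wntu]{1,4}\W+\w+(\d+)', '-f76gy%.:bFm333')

This matches zero or more of any character (lazy), then optionally the literal 'f', then one or more of a digit (captured); then 1 to 4 of any character except [wntu], then one or more of a non-word character, then one or more of a word character; then one or more of a digit (captured).
Matches to split on: at [0:15] → '-f76gy%.:bFm333'.
The group in the pattern means `split` returns the separators' captures alongside the pieces.

['', '-f76', '3', '']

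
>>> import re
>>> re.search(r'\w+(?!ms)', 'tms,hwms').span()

(0, 3)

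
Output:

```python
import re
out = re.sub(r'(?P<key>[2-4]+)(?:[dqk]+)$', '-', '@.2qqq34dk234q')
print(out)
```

@.2qqq34dk-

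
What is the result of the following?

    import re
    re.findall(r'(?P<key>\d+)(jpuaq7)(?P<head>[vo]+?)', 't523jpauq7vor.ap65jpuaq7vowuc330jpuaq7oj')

[('65', 'jpuaq7', 'v'), ('330', 'jpuaq7', 'o')]

Pattern: one or more of a digit (captured as 'key'); then the literal 'jpu', then the literal 'aq7' (captured); then one or more of one of [vo] (lazy) (captured as 'head').
Lazy quantifiers expand one character at a time until the remainder of the pattern can match.
Walking the string: at [16:25] match '65jpuaq7v', groups = ('65', 'jpuaq7', 'v'); at [29:39] match '330jpuaq7o', groups = ('330', 'jpuaq7', 'o').
3 groups means each result is a tuple of 3 captured strings — 2 here.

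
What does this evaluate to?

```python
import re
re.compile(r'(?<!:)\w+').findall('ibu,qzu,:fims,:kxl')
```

['ibu', 'qzu', 'ims', 'xl']

`(?!…)`/`(?<!…)` only lets a position through if the neighbouring text does NOT match; no characters are consumed.
Matches: at [0:3] → 'ibu'; at [4:7] → 'qzu'; at [10:13] → 'ims'; at [16:18] → 'xl'.
Since nothing is captured, `findall` lists the 4 matched substrings directly.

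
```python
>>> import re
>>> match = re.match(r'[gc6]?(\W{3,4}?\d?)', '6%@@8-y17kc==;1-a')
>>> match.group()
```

This matches optionally one of [gc6]; then 3 to 4 of a non-word character (lazy), then optionally a digit (captured).
`re.match` only tries the pattern at the start of the string.
The match spans [0:5] → '6%@@8'.
Captured: group 1 = '%@@8'.

'6%@@8'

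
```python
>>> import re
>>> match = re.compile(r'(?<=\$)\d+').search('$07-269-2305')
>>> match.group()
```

'07'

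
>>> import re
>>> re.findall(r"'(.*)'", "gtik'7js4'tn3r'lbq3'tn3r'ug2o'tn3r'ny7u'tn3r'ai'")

["7js4'tn3r'lbq3'tn3r'ug2o'tn3r'ny7u'tn3r'ai"]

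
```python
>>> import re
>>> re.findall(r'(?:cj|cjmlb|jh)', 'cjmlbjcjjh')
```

['cj', 'cj', 'jh']

Branches in `(...|...)` are attempted left-to-right; the first branch that allows the whole pattern to succeed is taken.
Since nothing is captured, `findall` lists the 3 matched substrings directly.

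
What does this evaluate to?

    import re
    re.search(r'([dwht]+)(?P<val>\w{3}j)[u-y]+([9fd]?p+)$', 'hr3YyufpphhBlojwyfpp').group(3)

'fpp'

This matches one or more of one of [dwht] (captured); then exactly 3 of a word character, then a literal 'j' (captured as 'val'); then one or more of a character in [u-y]; then optionally one of [9fd], then one or more of a literal 'p' (captured); then anchored at the end.
`re.search` scans for the first position where the pattern succeeds.
The match spans [9:20] → 'hhBlojwyfpp'.
Captured: group 1 = 'hh', group 2 = 'Bloj', group 3 = 'fpp'.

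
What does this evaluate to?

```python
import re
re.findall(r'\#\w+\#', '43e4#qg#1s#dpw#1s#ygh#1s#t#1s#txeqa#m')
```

No capturing groups, so `findall` returns the 5 full match strings.

['#qg#', '#dpw#', '#ygh#', '#t#', '#txeqa#']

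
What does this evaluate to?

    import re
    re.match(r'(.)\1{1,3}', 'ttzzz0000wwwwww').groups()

The match spans [0:2] → 'tt'.
Captured: group 1 = 't'.

('t',)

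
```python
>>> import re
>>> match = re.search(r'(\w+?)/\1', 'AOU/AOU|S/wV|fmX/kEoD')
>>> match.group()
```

'AOU/AOU'

The backreference `\1` re-matches whatever the first group consumed, character for character.
`search` walks the string left to right and returns the first match it finds.
The match spans [0:7] → 'AOU/AOU'.
Captured: group 1 = 'AOU'.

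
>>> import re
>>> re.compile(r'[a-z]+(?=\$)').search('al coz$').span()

Because the assertion is zero-width, the text it checks is not consumed and won't appear in the result.
`re.search` tries every starting position until one works.
The match spans [3:6] → 'coz'.

(3, 6)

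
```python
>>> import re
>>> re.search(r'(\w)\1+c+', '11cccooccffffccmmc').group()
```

`\1` is not a pattern — it's the concrete string captured by group 1, re-applied verbatim.
The match spans [0:5] → '11ccc'.

'11ccc'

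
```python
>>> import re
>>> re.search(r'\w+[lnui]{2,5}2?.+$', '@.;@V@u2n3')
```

None

Here no position works, so the call returns None.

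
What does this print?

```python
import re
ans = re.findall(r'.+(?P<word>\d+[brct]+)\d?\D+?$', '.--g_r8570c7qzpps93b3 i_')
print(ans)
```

Pattern: one or more of any character; then one or more of a digit, then one or more of one of [brct] (captured as 'word'); then optionally a digit, then one or more of a non-digit (lazy); then anchored at the end.
One capturing group, so `findall` returns just the captured substring from the one match — 1 in all.

['3b']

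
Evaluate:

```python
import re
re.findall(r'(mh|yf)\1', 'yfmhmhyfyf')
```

The backreference `\1` re-matches whatever the first group consumed, character for character.
`findall` collects group 1 from each match (2 total).

['mh', 'yf']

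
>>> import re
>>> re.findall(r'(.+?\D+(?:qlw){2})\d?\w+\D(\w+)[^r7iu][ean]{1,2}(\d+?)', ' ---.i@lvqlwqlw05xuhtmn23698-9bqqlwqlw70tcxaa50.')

This matches one or more of any character (lazy), then one or more of a non-digit, then the literal 'qlw' repeated 2 times (captured); then optionally a digit, then one or more of a word character, then a non-digit; then one or more of a word character (captured); then any character except [r7iu], then 1 to 2 of one of [ean]; then one or more of a digit (lazy) (captured).
Matches: at [0:46] match ' ---.i@lvqlwqlw05xuhtmn23698-9bqqlwqlw70tcxaa5', groups = (' ---.i@lvqlwqlw', '9bqqlwqlw70tcx', '5').
Multiple groups make `findall` return tuples — one 3-tuple for the one match.

[(' ---.i@lvqlwqlw', '9bqqlwqlw70tcx', '5')]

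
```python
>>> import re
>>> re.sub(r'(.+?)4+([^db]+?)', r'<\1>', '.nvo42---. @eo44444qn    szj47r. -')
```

'<.nvo><---. @eo><n    szj>r. -'

`\1` in the replacement pulls in group 1's text for each match.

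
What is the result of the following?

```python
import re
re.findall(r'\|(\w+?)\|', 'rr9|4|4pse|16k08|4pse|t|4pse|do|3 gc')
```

['4', '16k08', 't', 'do']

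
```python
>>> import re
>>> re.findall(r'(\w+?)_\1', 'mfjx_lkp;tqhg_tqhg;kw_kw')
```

`\1` is not a pattern — it's the concrete string captured by group 1, re-applied verbatim.
Walking the string: at [9:18] match 'tqhg_tqhg', group 1 = 'tqhg'; at [19:24] match 'kw_kw', group 1 = 'kw'.
One capturing group, so `findall` returns just the captured substring from each match — 2 in all.

['tqhg', 'kw']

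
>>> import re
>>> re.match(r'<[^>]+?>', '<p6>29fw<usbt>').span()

`re.match` only tries the pattern at the start of the string.
The match spans [0:4] → '<p6>'.

(0, 4)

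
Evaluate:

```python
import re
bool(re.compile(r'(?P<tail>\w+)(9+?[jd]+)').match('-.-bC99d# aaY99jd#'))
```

False

`re.match` only tries the pattern at the start of the string.
Here the pattern fails at index 0, so the call returns None, and `bool(None)` is False.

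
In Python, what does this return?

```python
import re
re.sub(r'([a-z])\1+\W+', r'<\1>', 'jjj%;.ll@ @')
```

The backreference `\1` re-matches whatever the first group consumed, character for character.
Matches: at [0:6] → 'jjj%;.'; at [6:11] → 'll@ @'.
Each match is replaced using the text its own group 1 captured.

'<j><l>'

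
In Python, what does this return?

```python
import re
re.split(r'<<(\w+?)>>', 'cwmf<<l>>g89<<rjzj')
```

Matches to split on: at [4:9] → '<<l>>'.
`re.split` interleaves the captured-group text with the surrounding fragments.

['cwmf', 'l', 'g89<<rjzj']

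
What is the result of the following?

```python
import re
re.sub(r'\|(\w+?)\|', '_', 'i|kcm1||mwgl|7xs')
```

Matches: at [1:7] → '|kcm1|'; at [7:13] → '|mwgl|'.
Every occurrence is swapped for '_'.

'i__7xs'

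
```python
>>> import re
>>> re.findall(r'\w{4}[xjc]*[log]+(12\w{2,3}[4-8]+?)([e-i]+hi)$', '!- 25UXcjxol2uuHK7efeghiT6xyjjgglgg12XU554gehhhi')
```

Pattern: exactly 4 of a word character, then zero or more of one of [xjc], then one or more of one of [log]; then the literal '12', then 2 to 3 of a word character, then one or more of a character in [4-8] (lazy) (captured); then one or more of a character in [e-i], then the literal 'hi' (captured); then anchored at the end.
Scanning left to right: at [24:48] match 'T6xyjjgglgg12XU554gehhhi', groups = ('12XU554', 'gehhhi').
`findall` packs the 2 group values into a tuple for every match.

[('12XU554', 'gehhhi')]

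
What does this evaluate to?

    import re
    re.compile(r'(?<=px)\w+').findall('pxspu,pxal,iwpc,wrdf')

['spu', 'al']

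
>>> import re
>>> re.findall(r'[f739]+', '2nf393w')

The pattern matches one or more of one of [f739].
With no groups in the pattern, `findall` gives back each whole match — 1 here.

['f393']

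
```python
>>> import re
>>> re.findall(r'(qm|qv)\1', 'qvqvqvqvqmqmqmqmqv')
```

['qv', 'qv', 'qm', 'qm']

The backreference `\1` re-matches whatever the first group consumed, character for character.
Matches: at [0:4] match 'qvqv', group 1 = 'qv'; at [4:8] match 'qvqv', group 1 = 'qv'; at [8:12] match 'qmqm', group 1 = 'qm'; at [12:16] match 'qmqm', group 1 = 'qm'.
`findall` collects group 1 from each match (4 total).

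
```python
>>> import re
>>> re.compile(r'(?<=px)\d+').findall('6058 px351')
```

['351']

The lookaround is zero-width — it requires the adjacent text to match without consuming it, so the asserted text isn't part of the match.
Walking the string: at [7:10] → '351'.
With no groups in the pattern, `findall` gives back each whole match — 1 here.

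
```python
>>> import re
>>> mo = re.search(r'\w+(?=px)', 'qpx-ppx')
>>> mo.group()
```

Lookahead/lookbehind check context without consuming it, so the matched span excludes the asserted characters.
`search` walks the string left to right and returns the first match it finds.
The match spans [0:1] → 'q'.

'q'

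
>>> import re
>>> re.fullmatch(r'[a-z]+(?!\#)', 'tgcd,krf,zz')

None

The negative lookaround is zero-width — it rules out positions where the adjacent text would match, without consuming anything.
`re.fullmatch` is like wrapping the pattern in `^…$` (in single-line mode).
Here the string isn't matched end-to-end, so the call returns None.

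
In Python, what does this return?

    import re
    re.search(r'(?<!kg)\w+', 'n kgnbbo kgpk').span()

(0, 1)

The negative lookaround is zero-width — it rules out positions where the adjacent text would match, without consuming anything.
The match spans [0:1] → 'n'.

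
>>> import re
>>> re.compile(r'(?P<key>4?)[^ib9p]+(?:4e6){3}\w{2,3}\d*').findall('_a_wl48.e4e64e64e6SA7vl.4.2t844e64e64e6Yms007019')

['']

This matches optionally a literal '4' (captured as 'key'); then one or more of any character except [ib9p]; then the literal '4e6' repeated 3 times, then 2 to 3 of a word character, then zero or more of a digit.
Because there's exactly one group, `findall` drops the full match and keeps group 1 from the one hit.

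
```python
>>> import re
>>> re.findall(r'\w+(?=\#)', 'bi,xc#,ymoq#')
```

['xc', 'ymoq']

Lookahead/lookbehind check context without consuming it, so the matched span excludes the asserted characters.
Scanning left to right: at [3:5] → 'xc'; at [7:11] → 'ymoq'.
No capturing groups, so `findall` returns the 2 full match strings.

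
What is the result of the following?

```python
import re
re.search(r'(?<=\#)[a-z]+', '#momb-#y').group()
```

'momb'

Because the assertion is zero-width, the text it checks is not consumed and won't appear in the result.
The match spans [1:5] → 'momb'.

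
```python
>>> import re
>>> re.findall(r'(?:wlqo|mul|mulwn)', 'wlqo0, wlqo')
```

['wlqo', 'wlqo']

Scanning left to right: at [0:4] → 'wlqo'; at [7:11] → 'wlqo'.
`findall` yields the raw match text (2 of them) because the pattern has no groups.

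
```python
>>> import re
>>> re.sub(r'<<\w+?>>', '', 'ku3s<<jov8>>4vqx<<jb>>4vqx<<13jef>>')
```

Every occurrence is swapped for ''.

'ku3s4vqx4vqx'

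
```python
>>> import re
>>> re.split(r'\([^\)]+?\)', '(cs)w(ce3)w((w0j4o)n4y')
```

Matches to split on: at [0:4] → '(cs)'; at [5:10] → '(ce3)'; at [11:19] → '((w0j4o)'.
Each match becomes a cut point; 4 segments remain.

['', 'w', 'w', 'n4y']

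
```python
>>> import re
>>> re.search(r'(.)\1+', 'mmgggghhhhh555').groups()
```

The match spans [0:2] → 'mm'.
Captured: group 1 = 'm'.

('m',)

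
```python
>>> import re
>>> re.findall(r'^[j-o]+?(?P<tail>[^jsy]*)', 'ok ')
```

['k ']

Pattern: anchored at the start of the string; then one or more of a character in [j-o] (lazy); then zero or more of any character except [jsy] (captured as 'tail').
Walking the string: at [0:3] match 'ok ', group 1 = 'k '.
`findall` collects group 1 from the one match (1 total).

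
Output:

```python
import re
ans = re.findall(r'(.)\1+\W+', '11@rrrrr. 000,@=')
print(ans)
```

`\1` is not a pattern — it's the concrete string captured by group 1, re-applied verbatim.
With a single group, `findall` returns only what that group captured — 3 items.

['1', 'r', '0']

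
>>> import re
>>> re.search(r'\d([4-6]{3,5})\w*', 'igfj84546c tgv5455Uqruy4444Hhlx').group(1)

'4546'

Pattern: a digit; then 3 to 5 of a character in [4-6] (captured); then zero or more of a word character.
Unlike `match`, `search` isn't anchored — it looks for the pattern anywhere in the string.
The match spans [4:10] → '84546c'.
Captured: group 1 = '4546'.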